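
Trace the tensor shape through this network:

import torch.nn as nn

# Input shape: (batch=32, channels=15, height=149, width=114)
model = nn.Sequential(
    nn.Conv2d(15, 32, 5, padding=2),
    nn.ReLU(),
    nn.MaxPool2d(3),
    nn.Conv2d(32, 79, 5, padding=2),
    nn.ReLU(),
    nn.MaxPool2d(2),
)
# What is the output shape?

Input shape: (32, 15, 149, 114)
  -> after first Conv2d: (32, 32, 149, 114)
  -> after first MaxPool2d: (32, 32, 49, 38)
  -> after second Conv2d: (32, 79, 49, 38)
Output shape: (32, 79, 24, 19)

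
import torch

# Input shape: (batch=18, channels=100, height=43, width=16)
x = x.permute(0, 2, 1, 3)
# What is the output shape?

Input shape: (18, 100, 43, 16)
Output shape: (18, 43, 100, 16)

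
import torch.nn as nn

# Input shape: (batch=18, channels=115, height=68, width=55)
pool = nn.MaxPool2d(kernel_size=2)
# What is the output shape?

Input shape: (18, 115, 68, 55)
Output shape: (18, 115, 34, 27)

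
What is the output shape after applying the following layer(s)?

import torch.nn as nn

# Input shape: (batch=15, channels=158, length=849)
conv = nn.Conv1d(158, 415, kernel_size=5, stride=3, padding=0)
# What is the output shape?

Input shape: (15, 158, 849)
Output shape: (15, 415, 282)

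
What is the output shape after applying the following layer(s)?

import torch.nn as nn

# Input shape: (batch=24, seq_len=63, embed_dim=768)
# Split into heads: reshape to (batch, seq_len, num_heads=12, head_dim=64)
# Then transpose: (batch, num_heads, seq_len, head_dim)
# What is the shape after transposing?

Input shape: (24, 63, 768)
  -> after reshape: (24, 63, 12, 64)
Output shape: (24, 12, 63, 64)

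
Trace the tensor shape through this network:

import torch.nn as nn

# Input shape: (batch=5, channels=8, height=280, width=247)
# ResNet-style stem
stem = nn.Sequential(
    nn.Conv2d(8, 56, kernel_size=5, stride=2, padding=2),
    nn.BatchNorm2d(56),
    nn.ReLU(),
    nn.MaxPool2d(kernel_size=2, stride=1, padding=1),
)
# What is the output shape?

Input shape: (5, 8, 280, 247)
  -> after Conv2d 5x5 stride=2: (5, 56, 140, 124)
Output shape: (5, 56, 141, 125)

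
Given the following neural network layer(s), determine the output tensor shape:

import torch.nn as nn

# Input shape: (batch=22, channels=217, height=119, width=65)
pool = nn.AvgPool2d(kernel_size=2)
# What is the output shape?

Input shape: (22, 217, 119, 65)
Output shape: (22, 217, 59, 32)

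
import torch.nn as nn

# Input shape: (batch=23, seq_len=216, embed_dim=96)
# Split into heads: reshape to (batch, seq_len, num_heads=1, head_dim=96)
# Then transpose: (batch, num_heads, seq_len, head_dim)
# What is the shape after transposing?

Input shape: (23, 216, 96)
  -> after reshape: (23, 216, 1, 96)
Output shape: (23, 1, 216, 96)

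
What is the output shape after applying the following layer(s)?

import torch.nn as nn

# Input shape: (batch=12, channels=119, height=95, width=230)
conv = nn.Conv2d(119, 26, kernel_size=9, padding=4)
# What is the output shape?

Input shape: (12, 119, 95, 230)
Output shape: (12, 26, 95, 230)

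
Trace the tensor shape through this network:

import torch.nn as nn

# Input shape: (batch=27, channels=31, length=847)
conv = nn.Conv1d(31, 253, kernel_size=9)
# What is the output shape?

Input shape: (27, 31, 847)
Output shape: (27, 253, 839)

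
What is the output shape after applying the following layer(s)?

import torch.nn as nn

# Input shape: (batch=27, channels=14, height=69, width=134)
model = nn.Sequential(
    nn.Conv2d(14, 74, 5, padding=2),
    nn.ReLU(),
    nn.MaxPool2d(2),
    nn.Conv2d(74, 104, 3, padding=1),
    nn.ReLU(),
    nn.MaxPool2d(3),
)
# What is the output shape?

Input shape: (27, 14, 69, 134)
  -> after first Conv2d: (27, 74, 69, 134)
  -> after first MaxPool2d: (27, 74, 34, 67)
  -> after second Conv2d: (27, 104, 34, 67)
Output shape: (27, 104, 11, 22)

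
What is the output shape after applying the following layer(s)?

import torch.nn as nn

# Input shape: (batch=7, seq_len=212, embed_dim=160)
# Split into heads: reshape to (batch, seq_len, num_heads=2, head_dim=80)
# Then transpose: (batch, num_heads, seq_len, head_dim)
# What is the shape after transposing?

Input shape: (7, 212, 160)
  -> after reshape: (7, 212, 2, 80)
Output shape: (7, 2, 212, 80)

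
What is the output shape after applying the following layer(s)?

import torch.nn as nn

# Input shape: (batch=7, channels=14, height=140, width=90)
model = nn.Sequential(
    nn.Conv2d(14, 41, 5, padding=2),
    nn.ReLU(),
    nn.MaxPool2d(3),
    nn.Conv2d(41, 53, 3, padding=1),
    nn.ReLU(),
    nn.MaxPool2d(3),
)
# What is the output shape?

Input shape: (7, 14, 140, 90)
  -> after first Conv2d: (7, 41, 140, 90)
  -> after first MaxPool2d: (7, 41, 46, 30)
  -> after second Conv2d: (7, 53, 46, 30)
Output shape: (7, 53, 15, 10)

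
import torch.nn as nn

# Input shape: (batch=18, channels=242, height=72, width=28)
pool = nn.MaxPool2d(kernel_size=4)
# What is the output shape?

Input shape: (18, 242, 72, 28)
Output shape: (18, 242, 18, 7)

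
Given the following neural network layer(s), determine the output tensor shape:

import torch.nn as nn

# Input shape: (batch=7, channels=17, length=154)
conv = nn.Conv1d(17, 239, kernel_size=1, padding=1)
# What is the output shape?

Input shape: (7, 17, 154)
Output shape: (7, 239, 156)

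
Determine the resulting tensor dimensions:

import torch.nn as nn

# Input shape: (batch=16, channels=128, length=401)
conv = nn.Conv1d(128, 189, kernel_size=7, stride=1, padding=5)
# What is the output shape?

Input shape: (16, 128, 401)
Output shape: (16, 189, 405)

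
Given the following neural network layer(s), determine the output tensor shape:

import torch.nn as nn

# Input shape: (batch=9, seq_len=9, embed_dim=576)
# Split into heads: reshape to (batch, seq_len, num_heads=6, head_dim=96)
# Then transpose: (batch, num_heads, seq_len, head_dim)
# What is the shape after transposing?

Input shape: (9, 9, 576)
  -> after reshape: (9, 9, 6, 96)
Output shape: (9, 6, 9, 96)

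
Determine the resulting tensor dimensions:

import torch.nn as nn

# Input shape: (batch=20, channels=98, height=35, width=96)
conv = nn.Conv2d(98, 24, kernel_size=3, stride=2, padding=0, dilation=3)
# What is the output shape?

Input shape: (20, 98, 35, 96)
Output shape: (20, 24, 15, 45)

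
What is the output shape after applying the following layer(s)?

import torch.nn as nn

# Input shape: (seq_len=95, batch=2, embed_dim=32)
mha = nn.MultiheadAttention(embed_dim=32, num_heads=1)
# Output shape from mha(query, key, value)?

Input shape: (95, 2, 32)
Output shape: (95, 2, 32)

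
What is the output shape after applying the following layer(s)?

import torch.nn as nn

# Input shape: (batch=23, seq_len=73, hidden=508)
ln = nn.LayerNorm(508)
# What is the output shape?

Input shape: (23, 73, 508)
Output shape: (23, 73, 508)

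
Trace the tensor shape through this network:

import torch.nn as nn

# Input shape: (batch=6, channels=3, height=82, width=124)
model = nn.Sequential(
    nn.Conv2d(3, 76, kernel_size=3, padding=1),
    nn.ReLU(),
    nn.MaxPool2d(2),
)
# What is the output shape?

Input shape: (6, 3, 82, 124)
  -> after Conv2d: (6, 76, 82, 124)
  -> after ReLU: (6, 76, 82, 124)
Output shape: (6, 76, 41, 62)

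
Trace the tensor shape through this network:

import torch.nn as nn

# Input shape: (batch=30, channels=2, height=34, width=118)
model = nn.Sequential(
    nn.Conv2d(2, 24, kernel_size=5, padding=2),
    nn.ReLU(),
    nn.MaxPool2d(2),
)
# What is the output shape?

Input shape: (30, 2, 34, 118)
  -> after Conv2d: (30, 24, 34, 118)
  -> after ReLU: (30, 24, 34, 118)
Output shape: (30, 24, 17, 59)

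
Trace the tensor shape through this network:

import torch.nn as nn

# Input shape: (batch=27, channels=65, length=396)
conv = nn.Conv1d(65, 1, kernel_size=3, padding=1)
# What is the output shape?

Input shape: (27, 65, 396)
Output shape: (27, 1, 396)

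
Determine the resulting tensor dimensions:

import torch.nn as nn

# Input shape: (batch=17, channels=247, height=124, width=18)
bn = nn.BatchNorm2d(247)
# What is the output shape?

Input shape: (17, 247, 124, 18)
Output shape: (17, 247, 124, 18)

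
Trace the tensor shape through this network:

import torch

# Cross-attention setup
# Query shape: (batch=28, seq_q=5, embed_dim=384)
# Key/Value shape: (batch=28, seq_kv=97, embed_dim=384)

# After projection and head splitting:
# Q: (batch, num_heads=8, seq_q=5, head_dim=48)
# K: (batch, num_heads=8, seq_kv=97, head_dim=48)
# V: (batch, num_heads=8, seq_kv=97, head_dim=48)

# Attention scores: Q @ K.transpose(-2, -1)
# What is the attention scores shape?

Input shape: (28, 5, 384)
Output shape: (28, 8, 5, 97)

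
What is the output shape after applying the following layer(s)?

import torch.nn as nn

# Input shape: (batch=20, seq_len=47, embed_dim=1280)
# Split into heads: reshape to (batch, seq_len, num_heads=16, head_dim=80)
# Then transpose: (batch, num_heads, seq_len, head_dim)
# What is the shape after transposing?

Input shape: (20, 47, 1280)
  -> after reshape: (20, 47, 16, 80)
Output shape: (20, 16, 47, 80)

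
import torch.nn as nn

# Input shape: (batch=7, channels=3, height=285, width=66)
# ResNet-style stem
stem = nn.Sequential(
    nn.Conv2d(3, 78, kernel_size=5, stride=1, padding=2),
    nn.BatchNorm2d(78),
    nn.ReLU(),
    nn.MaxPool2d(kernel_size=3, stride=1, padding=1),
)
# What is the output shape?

Input shape: (7, 3, 285, 66)
  -> after Conv2d 5x5 stride=1: (7, 78, 285, 66)
Output shape: (7, 78, 285, 66)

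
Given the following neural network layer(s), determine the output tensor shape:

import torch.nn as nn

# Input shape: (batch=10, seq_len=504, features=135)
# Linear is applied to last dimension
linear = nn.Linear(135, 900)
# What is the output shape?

Input shape: (10, 504, 135)
Output shape: (10, 504, 900)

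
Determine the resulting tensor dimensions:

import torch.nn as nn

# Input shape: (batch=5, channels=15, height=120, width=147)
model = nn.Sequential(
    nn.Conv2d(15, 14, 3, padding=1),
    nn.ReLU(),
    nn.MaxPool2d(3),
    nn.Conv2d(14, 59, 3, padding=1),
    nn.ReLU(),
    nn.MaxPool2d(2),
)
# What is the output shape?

Input shape: (5, 15, 120, 147)
  -> after first Conv2d: (5, 14, 120, 147)
  -> after first MaxPool2d: (5, 14, 40, 49)
  -> after second Conv2d: (5, 59, 40, 49)
Output shape: (5, 59, 20, 24)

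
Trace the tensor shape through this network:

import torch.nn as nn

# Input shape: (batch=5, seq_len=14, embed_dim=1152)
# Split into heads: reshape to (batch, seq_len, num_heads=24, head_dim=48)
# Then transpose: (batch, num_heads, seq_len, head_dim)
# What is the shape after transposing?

Input shape: (5, 14, 1152)
  -> after reshape: (5, 14, 24, 48)
Output shape: (5, 24, 14, 48)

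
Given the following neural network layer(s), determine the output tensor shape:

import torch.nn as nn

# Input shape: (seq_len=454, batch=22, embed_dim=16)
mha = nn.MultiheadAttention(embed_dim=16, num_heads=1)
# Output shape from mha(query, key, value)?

Input shape: (454, 22, 16)
Output shape: (454, 22, 16)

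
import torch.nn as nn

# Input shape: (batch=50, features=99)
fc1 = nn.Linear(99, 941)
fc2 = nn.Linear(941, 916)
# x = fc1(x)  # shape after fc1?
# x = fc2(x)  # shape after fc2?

Input shape: (50, 99)
  -> after fc1: (50, 941)
Output shape: (50, 916)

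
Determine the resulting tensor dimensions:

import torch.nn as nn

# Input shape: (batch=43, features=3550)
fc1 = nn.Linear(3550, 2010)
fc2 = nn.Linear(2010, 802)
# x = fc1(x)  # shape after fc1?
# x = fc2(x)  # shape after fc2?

Input shape: (43, 3550)
  -> after fc1: (43, 2010)
Output shape: (43, 802)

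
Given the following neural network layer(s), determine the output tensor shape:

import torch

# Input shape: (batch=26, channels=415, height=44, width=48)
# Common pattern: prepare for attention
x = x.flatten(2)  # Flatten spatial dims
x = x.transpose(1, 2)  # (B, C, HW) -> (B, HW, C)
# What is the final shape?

Input shape: (26, 415, 44, 48)
  -> after flatten(2): (26, 415, 2112)
Output shape: (26, 2112, 415)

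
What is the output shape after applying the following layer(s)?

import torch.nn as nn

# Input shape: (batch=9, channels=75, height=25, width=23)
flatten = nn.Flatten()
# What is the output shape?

Input shape: (9, 75, 25, 23)
Output shape: (9, 43125)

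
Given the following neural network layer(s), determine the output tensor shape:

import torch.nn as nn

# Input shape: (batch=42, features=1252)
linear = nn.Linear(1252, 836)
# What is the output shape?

Input shape: (42, 1252)
Output shape: (42, 836)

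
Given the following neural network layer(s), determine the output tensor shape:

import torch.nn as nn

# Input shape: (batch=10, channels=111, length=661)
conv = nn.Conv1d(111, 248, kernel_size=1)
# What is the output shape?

Input shape: (10, 111, 661)
Output shape: (10, 248, 661)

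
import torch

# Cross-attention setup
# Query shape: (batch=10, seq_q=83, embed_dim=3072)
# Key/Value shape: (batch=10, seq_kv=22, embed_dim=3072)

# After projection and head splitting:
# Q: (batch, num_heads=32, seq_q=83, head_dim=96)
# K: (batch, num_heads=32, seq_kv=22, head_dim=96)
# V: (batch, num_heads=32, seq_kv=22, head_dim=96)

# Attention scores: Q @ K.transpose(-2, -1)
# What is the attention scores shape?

Input shape: (10, 83, 3072)
Output shape: (10, 32, 83, 22)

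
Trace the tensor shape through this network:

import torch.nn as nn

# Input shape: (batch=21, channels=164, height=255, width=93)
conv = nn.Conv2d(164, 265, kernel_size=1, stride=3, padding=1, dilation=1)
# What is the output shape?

Input shape: (21, 164, 255, 93)
Output shape: (21, 265, 86, 32)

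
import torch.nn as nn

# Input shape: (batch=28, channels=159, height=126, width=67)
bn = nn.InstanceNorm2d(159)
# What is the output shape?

Input shape: (28, 159, 126, 67)
Output shape: (28, 159, 126, 67)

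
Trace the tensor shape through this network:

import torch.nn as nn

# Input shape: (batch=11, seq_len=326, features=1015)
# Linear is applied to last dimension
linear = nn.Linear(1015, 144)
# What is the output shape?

Input shape: (11, 326, 1015)
Output shape: (11, 326, 144)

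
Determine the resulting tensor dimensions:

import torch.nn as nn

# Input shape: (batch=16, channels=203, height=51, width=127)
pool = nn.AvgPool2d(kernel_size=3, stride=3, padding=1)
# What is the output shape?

Input shape: (16, 203, 51, 127)
Output shape: (16, 203, 17, 43)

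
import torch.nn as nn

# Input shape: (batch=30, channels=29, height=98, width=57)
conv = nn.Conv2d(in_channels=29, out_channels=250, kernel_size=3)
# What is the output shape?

Input shape: (30, 29, 98, 57)
Output shape: (30, 250, 96, 55)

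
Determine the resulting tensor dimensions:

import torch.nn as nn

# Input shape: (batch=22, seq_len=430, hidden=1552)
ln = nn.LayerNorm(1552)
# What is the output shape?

Input shape: (22, 430, 1552)
Output shape: (22, 430, 1552)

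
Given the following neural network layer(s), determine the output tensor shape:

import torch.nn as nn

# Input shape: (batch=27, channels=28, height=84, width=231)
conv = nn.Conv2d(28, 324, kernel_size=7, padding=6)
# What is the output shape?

Input shape: (27, 28, 84, 231)
Output shape: (27, 324, 90, 237)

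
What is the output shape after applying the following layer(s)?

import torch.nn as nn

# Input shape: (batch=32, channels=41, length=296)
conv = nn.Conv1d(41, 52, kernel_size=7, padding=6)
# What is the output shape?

Input shape: (32, 41, 296)
Output shape: (32, 52, 302)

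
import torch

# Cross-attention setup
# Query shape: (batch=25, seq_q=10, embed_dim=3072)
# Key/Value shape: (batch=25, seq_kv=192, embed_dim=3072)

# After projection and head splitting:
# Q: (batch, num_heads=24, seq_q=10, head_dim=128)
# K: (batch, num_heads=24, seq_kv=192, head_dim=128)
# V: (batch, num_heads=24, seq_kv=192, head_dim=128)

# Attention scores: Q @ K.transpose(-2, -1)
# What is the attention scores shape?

Input shape: (25, 10, 3072)
Output shape: (25, 24, 10, 192)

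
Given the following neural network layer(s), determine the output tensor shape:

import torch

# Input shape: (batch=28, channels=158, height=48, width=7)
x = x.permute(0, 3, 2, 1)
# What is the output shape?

Input shape: (28, 158, 48, 7)
Output shape: (28, 7, 48, 158)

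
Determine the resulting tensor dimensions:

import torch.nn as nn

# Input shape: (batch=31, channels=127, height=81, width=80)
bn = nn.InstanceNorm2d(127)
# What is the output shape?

Input shape: (31, 127, 81, 80)
Output shape: (31, 127, 81, 80)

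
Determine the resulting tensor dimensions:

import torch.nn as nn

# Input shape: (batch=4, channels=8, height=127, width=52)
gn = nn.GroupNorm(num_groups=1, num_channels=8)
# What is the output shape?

Input shape: (4, 8, 127, 52)
Output shape: (4, 8, 127, 52)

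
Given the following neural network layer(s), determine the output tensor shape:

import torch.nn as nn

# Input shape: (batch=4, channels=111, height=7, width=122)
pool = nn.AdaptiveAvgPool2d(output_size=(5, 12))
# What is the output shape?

Input shape: (4, 111, 7, 122)
Output shape: (4, 111, 5, 12)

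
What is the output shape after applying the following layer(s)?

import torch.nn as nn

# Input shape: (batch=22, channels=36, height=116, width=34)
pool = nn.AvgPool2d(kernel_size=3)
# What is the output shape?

Input shape: (22, 36, 116, 34)
Output shape: (22, 36, 38, 11)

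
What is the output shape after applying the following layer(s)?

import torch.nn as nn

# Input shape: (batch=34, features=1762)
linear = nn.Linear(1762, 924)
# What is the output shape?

Input shape: (34, 1762)
Output shape: (34, 924)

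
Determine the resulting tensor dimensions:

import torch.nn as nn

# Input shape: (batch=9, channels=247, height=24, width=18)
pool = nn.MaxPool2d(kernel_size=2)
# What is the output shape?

Input shape: (9, 247, 24, 18)
Output shape: (9, 247, 12, 9)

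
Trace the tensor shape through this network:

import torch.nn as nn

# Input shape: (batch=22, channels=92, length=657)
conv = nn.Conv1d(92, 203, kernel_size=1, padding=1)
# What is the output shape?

Input shape: (22, 92, 657)
Output shape: (22, 203, 659)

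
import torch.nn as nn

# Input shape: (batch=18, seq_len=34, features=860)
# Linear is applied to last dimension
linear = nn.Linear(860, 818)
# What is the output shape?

Input shape: (18, 34, 860)
Output shape: (18, 34, 818)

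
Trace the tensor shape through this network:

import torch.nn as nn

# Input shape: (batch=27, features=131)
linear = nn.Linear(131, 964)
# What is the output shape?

Input shape: (27, 131)
Output shape: (27, 964)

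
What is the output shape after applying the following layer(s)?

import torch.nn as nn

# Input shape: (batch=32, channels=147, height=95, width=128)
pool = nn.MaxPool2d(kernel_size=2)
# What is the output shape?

Input shape: (32, 147, 95, 128)
Output shape: (32, 147, 47, 64)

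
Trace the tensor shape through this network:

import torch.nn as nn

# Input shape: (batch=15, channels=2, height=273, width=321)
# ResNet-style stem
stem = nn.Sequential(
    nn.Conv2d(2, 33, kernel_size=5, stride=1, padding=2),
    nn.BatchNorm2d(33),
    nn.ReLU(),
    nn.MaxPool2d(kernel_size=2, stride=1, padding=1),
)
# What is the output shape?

Input shape: (15, 2, 273, 321)
  -> after Conv2d 5x5 stride=1: (15, 33, 273, 321)
Output shape: (15, 33, 274, 322)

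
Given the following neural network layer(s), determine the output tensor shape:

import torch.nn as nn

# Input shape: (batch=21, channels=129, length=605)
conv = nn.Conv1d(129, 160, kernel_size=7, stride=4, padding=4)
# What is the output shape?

Input shape: (21, 129, 605)
Output shape: (21, 160, 152)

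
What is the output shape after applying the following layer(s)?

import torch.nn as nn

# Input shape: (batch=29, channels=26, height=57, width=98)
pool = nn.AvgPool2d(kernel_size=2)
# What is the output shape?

Input shape: (29, 26, 57, 98)
Output shape: (29, 26, 28, 49)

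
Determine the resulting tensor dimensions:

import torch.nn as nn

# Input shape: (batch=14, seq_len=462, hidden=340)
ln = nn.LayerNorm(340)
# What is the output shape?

Input shape: (14, 462, 340)
Output shape: (14, 462, 340)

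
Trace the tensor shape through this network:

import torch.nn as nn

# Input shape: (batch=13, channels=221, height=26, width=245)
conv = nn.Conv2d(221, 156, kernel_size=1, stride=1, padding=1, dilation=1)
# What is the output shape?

Input shape: (13, 221, 26, 245)
Output shape: (13, 156, 28, 247)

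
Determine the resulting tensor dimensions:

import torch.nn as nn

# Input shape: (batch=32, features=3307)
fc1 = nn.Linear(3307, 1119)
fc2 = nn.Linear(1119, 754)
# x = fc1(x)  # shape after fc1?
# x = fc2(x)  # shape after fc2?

Input shape: (32, 3307)
  -> after fc1: (32, 1119)
Output shape: (32, 754)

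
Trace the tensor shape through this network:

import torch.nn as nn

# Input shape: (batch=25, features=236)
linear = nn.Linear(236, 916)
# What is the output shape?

Input shape: (25, 236)
Output shape: (25, 916)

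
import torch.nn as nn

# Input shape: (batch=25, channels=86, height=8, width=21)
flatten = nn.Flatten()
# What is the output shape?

Input shape: (25, 86, 8, 21)
Output shape: (25, 14448)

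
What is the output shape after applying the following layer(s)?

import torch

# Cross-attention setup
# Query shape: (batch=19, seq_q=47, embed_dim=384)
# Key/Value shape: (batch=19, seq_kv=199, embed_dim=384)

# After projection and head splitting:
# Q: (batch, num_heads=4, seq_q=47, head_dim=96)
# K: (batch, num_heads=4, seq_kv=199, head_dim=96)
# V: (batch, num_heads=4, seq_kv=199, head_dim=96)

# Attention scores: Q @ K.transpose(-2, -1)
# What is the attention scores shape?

Input shape: (19, 47, 384)
Output shape: (19, 4, 47, 199)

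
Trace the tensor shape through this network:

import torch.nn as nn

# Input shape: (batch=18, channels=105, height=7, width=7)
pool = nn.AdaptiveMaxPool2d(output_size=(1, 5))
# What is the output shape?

Input shape: (18, 105, 7, 7)
Output shape: (18, 105, 1, 5)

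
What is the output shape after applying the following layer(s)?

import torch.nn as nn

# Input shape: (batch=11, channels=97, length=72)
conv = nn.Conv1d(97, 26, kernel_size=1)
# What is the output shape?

Input shape: (11, 97, 72)
Output shape: (11, 26, 72)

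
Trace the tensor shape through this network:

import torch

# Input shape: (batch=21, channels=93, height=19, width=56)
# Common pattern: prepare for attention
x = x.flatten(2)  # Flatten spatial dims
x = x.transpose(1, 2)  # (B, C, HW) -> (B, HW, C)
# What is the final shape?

Input shape: (21, 93, 19, 56)
  -> after flatten(2): (21, 93, 1064)
Output shape: (21, 1064, 93)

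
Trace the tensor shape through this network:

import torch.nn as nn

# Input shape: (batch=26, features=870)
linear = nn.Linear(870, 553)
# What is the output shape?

Input shape: (26, 870)
Output shape: (26, 553)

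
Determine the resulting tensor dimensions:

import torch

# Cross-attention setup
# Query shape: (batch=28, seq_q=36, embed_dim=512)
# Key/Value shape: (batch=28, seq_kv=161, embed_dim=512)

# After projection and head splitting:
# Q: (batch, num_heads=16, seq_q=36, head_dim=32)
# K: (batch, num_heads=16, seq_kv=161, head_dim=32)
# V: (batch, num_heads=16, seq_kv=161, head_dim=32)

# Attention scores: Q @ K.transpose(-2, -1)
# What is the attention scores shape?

Input shape: (28, 36, 512)
Output shape: (28, 16, 36, 161)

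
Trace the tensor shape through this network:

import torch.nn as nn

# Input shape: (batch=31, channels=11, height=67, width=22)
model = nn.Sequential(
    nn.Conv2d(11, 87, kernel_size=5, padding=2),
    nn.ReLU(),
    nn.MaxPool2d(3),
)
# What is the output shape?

Input shape: (31, 11, 67, 22)
  -> after Conv2d: (31, 87, 67, 22)
  -> after ReLU: (31, 87, 67, 22)
Output shape: (31, 87, 22, 7)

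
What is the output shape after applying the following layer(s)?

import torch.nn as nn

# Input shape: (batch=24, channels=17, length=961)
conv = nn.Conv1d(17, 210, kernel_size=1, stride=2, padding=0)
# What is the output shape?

Input shape: (24, 17, 961)
Output shape: (24, 210, 481)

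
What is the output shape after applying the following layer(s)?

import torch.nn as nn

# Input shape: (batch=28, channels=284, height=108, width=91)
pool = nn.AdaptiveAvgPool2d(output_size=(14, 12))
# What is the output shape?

Input shape: (28, 284, 108, 91)
Output shape: (28, 284, 14, 12)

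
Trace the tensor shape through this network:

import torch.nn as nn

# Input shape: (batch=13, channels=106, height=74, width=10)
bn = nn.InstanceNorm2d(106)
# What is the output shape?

Input shape: (13, 106, 74, 10)
Output shape: (13, 106, 74, 10)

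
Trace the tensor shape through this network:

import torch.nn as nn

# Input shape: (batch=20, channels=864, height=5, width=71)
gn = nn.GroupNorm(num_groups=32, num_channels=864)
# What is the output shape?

Input shape: (20, 864, 5, 71)
Output shape: (20, 864, 5, 71)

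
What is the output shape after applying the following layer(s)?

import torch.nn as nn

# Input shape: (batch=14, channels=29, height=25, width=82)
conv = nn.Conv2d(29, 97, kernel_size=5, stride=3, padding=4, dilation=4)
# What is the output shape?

Input shape: (14, 29, 25, 82)
Output shape: (14, 97, 6, 25)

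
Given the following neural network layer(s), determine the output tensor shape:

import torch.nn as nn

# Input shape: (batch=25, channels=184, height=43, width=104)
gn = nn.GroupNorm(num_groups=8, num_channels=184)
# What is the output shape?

Input shape: (25, 184, 43, 104)
Output shape: (25, 184, 43, 104)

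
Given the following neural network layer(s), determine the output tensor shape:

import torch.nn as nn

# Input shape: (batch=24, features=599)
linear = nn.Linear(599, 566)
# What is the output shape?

Input shape: (24, 599)
Output shape: (24, 566)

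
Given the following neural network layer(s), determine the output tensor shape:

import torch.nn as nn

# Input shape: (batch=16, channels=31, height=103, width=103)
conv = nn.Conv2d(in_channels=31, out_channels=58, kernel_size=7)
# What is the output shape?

Input shape: (16, 31, 103, 103)
Output shape: (16, 58, 97, 97)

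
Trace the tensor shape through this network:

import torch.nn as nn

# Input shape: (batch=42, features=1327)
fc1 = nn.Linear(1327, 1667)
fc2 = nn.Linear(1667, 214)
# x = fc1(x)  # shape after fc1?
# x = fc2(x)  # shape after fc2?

Input shape: (42, 1327)
  -> after fc1: (42, 1667)
Output shape: (42, 214)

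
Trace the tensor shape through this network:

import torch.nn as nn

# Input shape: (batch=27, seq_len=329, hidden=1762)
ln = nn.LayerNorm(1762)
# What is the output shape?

Input shape: (27, 329, 1762)
Output shape: (27, 329, 1762)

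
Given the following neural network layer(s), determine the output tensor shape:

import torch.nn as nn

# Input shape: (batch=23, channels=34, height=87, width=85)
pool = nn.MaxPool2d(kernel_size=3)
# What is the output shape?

Input shape: (23, 34, 87, 85)
Output shape: (23, 34, 29, 28)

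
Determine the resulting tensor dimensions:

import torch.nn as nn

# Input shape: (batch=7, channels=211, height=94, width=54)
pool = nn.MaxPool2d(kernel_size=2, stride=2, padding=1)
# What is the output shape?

Input shape: (7, 211, 94, 54)
Output shape: (7, 211, 48, 28)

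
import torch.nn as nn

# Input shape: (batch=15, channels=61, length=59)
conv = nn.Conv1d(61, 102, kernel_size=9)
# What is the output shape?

Input shape: (15, 61, 59)
Output shape: (15, 102, 51)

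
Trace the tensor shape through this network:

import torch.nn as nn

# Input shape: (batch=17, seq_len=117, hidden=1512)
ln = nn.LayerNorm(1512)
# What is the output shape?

Input shape: (17, 117, 1512)
Output shape: (17, 117, 1512)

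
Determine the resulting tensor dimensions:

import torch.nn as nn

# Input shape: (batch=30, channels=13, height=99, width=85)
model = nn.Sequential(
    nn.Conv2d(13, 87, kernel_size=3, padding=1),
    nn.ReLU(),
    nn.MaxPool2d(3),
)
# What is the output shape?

Input shape: (30, 13, 99, 85)
  -> after Conv2d: (30, 87, 99, 85)
  -> after ReLU: (30, 87, 99, 85)
Output shape: (30, 87, 33, 28)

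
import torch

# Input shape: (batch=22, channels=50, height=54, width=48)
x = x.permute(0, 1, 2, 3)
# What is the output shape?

Input shape: (22, 50, 54, 48)
Output shape: (22, 50, 54, 48)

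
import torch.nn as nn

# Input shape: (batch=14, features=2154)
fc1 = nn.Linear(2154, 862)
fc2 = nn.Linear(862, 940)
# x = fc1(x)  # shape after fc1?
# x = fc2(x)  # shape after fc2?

Input shape: (14, 2154)
  -> after fc1: (14, 862)
Output shape: (14, 940)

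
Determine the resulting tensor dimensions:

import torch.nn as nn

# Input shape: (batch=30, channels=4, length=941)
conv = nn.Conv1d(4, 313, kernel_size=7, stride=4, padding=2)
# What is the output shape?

Input shape: (30, 4, 941)
Output shape: (30, 313, 235)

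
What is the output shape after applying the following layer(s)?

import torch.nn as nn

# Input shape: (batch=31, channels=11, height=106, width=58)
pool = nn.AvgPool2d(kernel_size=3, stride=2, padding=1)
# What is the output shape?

Input shape: (31, 11, 106, 58)
Output shape: (31, 11, 53, 29)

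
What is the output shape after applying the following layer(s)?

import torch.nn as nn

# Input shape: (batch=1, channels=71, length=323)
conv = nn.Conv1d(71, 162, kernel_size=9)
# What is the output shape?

Input shape: (1, 71, 323)
Output shape: (1, 162, 315)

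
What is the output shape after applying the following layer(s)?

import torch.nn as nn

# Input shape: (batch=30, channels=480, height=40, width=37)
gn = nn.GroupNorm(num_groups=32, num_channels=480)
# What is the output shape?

Input shape: (30, 480, 40, 37)
Output shape: (30, 480, 40, 37)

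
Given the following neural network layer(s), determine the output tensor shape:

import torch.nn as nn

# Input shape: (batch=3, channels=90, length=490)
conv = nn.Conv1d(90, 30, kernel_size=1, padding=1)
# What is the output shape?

Input shape: (3, 90, 490)
Output shape: (3, 30, 492)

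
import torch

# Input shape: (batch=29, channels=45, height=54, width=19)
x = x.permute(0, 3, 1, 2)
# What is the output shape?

Input shape: (29, 45, 54, 19)
Output shape: (29, 19, 45, 54)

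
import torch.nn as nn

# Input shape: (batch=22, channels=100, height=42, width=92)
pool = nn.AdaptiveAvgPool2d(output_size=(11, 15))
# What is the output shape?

Input shape: (22, 100, 42, 92)
Output shape: (22, 100, 11, 15)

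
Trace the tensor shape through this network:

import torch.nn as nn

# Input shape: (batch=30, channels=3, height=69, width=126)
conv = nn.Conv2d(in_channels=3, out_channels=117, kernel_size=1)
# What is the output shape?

Input shape: (30, 3, 69, 126)
Output shape: (30, 117, 69, 126)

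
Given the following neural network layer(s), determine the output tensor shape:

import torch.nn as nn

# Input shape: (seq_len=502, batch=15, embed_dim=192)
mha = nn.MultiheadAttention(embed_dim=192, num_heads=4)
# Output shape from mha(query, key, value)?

Input shape: (502, 15, 192)
Output shape: (502, 15, 192)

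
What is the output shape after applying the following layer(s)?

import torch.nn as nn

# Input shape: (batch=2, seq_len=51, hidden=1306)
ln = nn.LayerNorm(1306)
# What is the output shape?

Input shape: (2, 51, 1306)
Output shape: (2, 51, 1306)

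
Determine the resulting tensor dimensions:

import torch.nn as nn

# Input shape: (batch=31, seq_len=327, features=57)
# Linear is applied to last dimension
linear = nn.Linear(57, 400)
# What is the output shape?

Input shape: (31, 327, 57)
Output shape: (31, 327, 400)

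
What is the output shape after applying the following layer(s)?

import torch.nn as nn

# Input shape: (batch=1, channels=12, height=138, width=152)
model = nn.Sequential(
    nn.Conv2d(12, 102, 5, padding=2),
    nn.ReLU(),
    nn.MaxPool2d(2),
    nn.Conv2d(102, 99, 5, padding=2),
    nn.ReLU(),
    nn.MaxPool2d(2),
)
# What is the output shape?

Input shape: (1, 12, 138, 152)
  -> after first Conv2d: (1, 102, 138, 152)
  -> after first MaxPool2d: (1, 102, 69, 76)
  -> after second Conv2d: (1, 99, 69, 76)
Output shape: (1, 99, 34, 38)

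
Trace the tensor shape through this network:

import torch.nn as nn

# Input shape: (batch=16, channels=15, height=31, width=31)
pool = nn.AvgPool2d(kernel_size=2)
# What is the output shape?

Input shape: (16, 15, 31, 31)
Output shape: (16, 15, 15, 15)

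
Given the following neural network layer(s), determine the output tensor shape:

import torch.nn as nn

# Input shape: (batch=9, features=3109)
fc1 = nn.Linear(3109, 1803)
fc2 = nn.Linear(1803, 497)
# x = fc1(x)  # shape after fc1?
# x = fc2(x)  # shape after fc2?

Input shape: (9, 3109)
  -> after fc1: (9, 1803)
Output shape: (9, 497)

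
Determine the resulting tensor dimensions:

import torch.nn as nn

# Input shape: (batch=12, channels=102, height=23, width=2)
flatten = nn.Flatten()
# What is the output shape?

Input shape: (12, 102, 23, 2)
Output shape: (12, 4692)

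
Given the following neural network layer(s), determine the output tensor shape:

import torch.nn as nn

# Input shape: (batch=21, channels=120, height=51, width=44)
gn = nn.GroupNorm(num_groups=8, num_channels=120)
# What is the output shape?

Input shape: (21, 120, 51, 44)
Output shape: (21, 120, 51, 44)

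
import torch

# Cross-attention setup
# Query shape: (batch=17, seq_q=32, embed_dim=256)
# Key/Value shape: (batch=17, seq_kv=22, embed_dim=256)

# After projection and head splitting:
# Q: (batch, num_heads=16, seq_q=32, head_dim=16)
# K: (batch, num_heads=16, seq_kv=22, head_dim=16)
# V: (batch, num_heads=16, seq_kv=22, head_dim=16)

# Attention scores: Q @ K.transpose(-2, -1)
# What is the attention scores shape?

Input shape: (17, 32, 256)
Output shape: (17, 16, 32, 22)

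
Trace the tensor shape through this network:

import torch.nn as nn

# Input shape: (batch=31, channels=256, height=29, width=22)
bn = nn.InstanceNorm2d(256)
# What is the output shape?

Input shape: (31, 256, 29, 22)
Output shape: (31, 256, 29, 22)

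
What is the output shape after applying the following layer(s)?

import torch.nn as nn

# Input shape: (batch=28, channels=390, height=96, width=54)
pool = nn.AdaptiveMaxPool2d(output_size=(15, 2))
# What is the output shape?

Input shape: (28, 390, 96, 54)
Output shape: (28, 390, 15, 2)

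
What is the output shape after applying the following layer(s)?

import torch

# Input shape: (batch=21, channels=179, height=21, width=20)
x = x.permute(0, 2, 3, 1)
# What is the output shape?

Input shape: (21, 179, 21, 20)
Output shape: (21, 21, 20, 179)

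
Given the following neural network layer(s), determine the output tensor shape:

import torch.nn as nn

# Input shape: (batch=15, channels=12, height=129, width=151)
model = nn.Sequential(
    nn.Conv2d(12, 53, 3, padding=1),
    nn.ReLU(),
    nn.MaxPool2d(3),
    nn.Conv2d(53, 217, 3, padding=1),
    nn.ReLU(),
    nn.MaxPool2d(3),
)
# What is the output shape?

Input shape: (15, 12, 129, 151)
  -> after first Conv2d: (15, 53, 129, 151)
  -> after first MaxPool2d: (15, 53, 43, 50)
  -> after second Conv2d: (15, 217, 43, 50)
Output shape: (15, 217, 14, 16)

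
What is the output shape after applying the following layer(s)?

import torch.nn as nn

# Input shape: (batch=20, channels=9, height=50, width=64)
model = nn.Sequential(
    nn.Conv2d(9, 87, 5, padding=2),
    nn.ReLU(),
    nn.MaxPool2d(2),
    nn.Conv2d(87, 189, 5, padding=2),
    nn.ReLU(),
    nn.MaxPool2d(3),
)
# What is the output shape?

Input shape: (20, 9, 50, 64)
  -> after first Conv2d: (20, 87, 50, 64)
  -> after first MaxPool2d: (20, 87, 25, 32)
  -> after second Conv2d: (20, 189, 25, 32)
Output shape: (20, 189, 8, 10)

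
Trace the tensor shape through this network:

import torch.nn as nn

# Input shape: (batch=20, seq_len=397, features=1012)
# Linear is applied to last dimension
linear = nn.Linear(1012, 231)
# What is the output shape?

Input shape: (20, 397, 1012)
Output shape: (20, 397, 231)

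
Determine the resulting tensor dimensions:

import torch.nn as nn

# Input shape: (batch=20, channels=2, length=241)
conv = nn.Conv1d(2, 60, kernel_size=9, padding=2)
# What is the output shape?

Input shape: (20, 2, 241)
Output shape: (20, 60, 237)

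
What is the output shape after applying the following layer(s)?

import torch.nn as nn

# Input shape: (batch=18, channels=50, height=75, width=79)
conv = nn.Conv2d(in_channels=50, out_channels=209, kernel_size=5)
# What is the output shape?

Input shape: (18, 50, 75, 79)
Output shape: (18, 209, 71, 75)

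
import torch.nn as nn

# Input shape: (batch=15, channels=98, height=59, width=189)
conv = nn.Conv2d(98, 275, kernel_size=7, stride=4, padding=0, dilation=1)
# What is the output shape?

Input shape: (15, 98, 59, 189)
Output shape: (15, 275, 14, 46)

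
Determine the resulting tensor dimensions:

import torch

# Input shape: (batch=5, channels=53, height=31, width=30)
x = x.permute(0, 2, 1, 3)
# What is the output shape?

Input shape: (5, 53, 31, 30)
Output shape: (5, 31, 53, 30)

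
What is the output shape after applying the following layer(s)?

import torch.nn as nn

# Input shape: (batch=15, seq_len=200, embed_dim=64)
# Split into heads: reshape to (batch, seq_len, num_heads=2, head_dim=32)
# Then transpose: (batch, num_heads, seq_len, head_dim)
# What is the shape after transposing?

Input shape: (15, 200, 64)
  -> after reshape: (15, 200, 2, 32)
Output shape: (15, 2, 200, 32)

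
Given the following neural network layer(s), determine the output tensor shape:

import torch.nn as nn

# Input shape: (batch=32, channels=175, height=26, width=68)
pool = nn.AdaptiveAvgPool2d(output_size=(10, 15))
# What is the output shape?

Input shape: (32, 175, 26, 68)
Output shape: (32, 175, 10, 15)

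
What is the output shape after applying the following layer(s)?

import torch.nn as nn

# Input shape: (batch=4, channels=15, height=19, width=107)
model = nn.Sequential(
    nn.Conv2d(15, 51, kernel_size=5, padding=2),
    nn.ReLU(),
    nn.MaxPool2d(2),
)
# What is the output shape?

Input shape: (4, 15, 19, 107)
  -> after Conv2d: (4, 51, 19, 107)
  -> after ReLU: (4, 51, 19, 107)
Output shape: (4, 51, 9, 53)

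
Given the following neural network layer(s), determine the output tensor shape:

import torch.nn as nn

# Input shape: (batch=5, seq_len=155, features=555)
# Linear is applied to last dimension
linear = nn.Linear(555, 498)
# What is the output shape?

Input shape: (5, 155, 555)
Output shape: (5, 155, 498)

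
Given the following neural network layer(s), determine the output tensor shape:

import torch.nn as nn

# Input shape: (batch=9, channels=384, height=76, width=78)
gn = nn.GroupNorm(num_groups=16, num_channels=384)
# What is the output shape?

Input shape: (9, 384, 76, 78)
Output shape: (9, 384, 76, 78)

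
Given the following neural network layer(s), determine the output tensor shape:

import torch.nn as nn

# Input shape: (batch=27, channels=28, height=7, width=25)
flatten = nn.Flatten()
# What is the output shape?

Input shape: (27, 28, 7, 25)
Output shape: (27, 4900)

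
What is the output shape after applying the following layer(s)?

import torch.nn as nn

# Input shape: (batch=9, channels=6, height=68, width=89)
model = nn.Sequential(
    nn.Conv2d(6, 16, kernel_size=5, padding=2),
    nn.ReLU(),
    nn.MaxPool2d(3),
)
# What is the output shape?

Input shape: (9, 6, 68, 89)
  -> after Conv2d: (9, 16, 68, 89)
  -> after ReLU: (9, 16, 68, 89)
Output shape: (9, 16, 22, 29)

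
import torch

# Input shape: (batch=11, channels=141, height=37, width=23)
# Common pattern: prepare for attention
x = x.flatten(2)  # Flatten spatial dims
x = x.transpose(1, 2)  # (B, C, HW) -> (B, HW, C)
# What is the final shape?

Input shape: (11, 141, 37, 23)
  -> after flatten(2): (11, 141, 851)
Output shape: (11, 851, 141)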